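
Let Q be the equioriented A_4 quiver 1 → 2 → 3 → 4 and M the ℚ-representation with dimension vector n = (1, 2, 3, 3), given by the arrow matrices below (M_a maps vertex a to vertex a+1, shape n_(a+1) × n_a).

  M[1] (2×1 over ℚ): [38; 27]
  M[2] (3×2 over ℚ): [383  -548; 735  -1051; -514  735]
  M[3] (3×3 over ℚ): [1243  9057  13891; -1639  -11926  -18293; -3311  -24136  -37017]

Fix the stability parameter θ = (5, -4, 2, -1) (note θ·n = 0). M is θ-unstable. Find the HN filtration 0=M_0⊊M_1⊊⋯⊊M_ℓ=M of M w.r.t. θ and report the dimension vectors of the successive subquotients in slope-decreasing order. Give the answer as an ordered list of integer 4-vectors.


Interval decomposition of M: I[1,4], I[2,3], I[3,4], I[4,4].
HN type (ℓ=4): μ^(1)=2; μ^(2)=1/2; μ^(3)=-1; μ^(4)=-4

((0, 0, 1, 0); (1, 1, 2, 2); (0, 0, 0, 1); (0, 1, 0, 0))


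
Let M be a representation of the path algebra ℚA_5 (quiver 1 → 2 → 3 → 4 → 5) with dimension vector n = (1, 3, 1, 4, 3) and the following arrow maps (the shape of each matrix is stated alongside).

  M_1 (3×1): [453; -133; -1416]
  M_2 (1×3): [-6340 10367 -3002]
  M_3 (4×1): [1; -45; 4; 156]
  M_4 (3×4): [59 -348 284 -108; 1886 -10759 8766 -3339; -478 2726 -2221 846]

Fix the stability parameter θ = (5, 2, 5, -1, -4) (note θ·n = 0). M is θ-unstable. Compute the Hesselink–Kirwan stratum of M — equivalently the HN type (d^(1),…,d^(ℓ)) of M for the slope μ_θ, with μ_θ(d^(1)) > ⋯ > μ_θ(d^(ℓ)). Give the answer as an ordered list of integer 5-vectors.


Interval decomposition of M: I[1,5], I[2,2]^2, I[4,4], I[4,5]^2.
HN type (ℓ=4): μ^(1)=2; μ^(2)=7/5; μ^(3)=-1; μ^(4)=-5/2

((0, 2, 0, 0, 0); (1, 1, 1, 1, 1); (0, 0, 0, 1, 0); (0, 0, 0, 2, 2))


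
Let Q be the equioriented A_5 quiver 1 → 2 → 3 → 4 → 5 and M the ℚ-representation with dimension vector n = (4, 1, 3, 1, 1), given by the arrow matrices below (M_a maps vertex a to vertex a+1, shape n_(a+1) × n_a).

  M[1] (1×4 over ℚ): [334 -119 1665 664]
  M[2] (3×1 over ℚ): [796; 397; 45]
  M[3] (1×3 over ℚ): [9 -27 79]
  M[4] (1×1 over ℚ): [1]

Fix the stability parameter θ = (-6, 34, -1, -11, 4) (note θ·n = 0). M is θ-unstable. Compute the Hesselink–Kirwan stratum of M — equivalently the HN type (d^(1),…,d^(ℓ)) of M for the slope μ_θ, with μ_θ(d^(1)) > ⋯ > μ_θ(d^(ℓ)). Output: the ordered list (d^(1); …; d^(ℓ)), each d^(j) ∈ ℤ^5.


Barcode: M ≅ I[1,1]^3, I[1,3], I[3,3], I[3,5]. HN layers by μ_θ (4 steps, strictly decreasing):
  μ^(1)=33/2; μ^(2)=4; μ^(3)=-1; μ^(4)=-6

((0, 1, 1, 0, 0); (0, 0, 0, 0, 1); (0, 0, 1, 0, 0); (4, 0, 1, 1, 0))


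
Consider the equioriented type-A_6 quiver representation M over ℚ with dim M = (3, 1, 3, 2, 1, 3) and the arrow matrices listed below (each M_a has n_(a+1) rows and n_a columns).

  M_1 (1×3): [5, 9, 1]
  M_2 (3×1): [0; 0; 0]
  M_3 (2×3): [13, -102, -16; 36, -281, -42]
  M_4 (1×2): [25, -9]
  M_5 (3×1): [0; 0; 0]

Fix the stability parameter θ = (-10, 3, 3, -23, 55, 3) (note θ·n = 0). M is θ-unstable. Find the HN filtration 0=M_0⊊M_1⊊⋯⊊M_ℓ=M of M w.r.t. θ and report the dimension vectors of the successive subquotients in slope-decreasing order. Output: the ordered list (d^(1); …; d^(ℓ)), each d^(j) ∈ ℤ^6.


Interval decomposition of M: I[1,1]^2, I[1,2], I[3,3], I[3,4], I[3,5], I[6,6]^3.
HN type (ℓ=3): μ^(1)=55; μ^(2)=3; μ^(3)=-10

((0, 0, 0, 0, 1, 0); (0, 1, 1, 0, 0, 3); (3, 0, 2, 2, 0, 0))


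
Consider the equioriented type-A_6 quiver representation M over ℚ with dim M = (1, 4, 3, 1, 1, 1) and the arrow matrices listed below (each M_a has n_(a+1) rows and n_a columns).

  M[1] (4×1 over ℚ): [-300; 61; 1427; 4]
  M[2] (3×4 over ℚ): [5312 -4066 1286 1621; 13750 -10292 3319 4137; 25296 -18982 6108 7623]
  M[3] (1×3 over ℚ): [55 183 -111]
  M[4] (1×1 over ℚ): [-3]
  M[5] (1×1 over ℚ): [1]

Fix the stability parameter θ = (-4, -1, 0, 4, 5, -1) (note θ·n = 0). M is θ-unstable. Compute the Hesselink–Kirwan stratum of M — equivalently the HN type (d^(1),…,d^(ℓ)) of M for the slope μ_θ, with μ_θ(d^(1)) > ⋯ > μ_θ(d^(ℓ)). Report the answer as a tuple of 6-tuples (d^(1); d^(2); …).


Via rank(M_{q-1}∘⋯∘M_p): M ≅ I[1,6], I[2,2], I[2,3]^2.
μ_θ-semistable layers: μ^(1)=8/3; μ^(2)=0; μ^(3)=-1; μ^(4)=-4

((0, 0, 0, 1, 1, 1); (0, 0, 3, 0, 0, 0); (0, 4, 0, 0, 0, 0); (1, 0, 0, 0, 0, 0))


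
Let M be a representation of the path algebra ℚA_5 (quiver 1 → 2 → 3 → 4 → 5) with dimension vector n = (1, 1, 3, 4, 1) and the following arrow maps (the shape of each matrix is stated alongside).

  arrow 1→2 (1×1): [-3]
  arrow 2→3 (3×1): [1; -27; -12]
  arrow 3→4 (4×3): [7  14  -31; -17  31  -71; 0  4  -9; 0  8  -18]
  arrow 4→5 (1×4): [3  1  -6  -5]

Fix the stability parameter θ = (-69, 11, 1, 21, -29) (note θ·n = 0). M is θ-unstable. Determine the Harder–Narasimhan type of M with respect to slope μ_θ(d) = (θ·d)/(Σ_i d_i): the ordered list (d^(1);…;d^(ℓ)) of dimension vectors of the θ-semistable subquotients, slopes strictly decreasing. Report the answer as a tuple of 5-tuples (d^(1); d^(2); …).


Barcode: M ≅ I[1,5], I[3,4]^2, I[4,4]. HN layers by μ_θ (3 steps, strictly decreasing):
  μ^(1)=21; μ^(2)=1; μ^(3)=-69

((0, 0, 0, 3, 0); (0, 1, 3, 1, 1); (1, 0, 0, 0, 0))


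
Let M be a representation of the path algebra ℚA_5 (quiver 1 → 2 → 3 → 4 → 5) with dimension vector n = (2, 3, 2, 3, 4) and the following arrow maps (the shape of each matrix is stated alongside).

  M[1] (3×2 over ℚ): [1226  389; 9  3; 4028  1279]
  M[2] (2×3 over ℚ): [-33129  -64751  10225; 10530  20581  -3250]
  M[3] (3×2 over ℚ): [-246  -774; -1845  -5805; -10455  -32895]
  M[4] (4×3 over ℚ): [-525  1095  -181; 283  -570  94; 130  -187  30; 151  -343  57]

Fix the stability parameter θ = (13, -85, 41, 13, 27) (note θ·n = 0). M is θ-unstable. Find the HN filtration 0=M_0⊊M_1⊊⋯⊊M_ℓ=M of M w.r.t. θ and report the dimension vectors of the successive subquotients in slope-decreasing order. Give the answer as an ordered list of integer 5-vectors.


Via rank(M_{q-1}∘⋯∘M_p): M ≅ I[1,3], I[1,5], I[2,2], I[4,5]^2, I[5,5].
μ_θ-semistable layers: μ^(1)=41; μ^(2)=27; μ^(3)=13; μ^(4)=-36; μ^(5)=-85

((0, 0, 1, 0, 0); (0, 0, 1, 1, 4); (0, 0, 0, 2, 0); (2, 2, 0, 0, 0); (0, 1, 0, 0, 0))


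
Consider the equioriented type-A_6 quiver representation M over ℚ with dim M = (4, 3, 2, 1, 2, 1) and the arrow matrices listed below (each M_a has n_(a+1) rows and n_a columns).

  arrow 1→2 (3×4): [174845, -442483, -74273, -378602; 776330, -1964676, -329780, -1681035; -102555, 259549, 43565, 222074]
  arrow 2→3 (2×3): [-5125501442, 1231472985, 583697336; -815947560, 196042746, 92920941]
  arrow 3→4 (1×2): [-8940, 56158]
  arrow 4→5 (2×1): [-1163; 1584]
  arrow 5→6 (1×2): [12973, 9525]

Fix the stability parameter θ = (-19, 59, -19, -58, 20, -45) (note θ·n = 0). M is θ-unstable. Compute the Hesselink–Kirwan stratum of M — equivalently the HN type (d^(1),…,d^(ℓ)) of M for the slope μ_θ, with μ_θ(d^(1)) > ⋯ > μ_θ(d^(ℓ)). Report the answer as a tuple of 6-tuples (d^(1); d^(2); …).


Via rank(M_{q-1}∘⋯∘M_p): M ≅ I[1,1], I[1,2], I[1,3], I[1,6], I[5,5].
μ_θ-semistable layers: μ^(1)=59; μ^(2)=20; μ^(3)=-43/5; μ^(4)=-19

((0, 1, 0, 0, 0, 0); (0, 1, 1, 0, 1, 0); (0, 1, 1, 1, 1, 1); (4, 0, 0, 0, 0, 0))


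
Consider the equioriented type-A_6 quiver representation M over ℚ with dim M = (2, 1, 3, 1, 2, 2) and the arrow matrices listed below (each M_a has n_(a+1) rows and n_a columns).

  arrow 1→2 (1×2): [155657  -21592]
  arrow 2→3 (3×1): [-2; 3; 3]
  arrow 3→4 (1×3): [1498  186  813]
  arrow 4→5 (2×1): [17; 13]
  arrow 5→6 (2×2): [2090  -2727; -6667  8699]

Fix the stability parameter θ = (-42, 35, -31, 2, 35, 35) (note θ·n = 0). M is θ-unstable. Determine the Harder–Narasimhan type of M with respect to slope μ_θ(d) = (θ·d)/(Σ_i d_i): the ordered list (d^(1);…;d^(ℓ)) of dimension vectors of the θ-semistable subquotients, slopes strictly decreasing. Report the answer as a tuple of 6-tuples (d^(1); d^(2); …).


Via rank(M_{q-1}∘⋯∘M_p): M ≅ I[1,1], I[1,6], I[3,3]^2, I[5,6].
μ_θ-semistable layers: μ^(1)=35; μ^(2)=2; μ^(3)=-31; μ^(4)=-42

((0, 0, 0, 0, 2, 2); (0, 1, 1, 1, 0, 0); (0, 0, 2, 0, 0, 0); (2, 0, 0, 0, 0, 0))


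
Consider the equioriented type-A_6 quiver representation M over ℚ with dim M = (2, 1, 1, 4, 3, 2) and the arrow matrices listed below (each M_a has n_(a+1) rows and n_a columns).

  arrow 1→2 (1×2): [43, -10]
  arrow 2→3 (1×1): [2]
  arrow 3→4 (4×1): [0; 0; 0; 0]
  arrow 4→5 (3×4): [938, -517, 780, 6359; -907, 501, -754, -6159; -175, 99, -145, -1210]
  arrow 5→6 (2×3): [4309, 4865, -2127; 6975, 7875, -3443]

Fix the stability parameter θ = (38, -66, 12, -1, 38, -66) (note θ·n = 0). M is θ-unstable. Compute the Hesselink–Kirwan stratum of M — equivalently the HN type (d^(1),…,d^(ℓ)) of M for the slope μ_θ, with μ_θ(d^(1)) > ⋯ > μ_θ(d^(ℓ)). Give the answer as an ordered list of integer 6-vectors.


Via rank(M_{q-1}∘⋯∘M_p): M ≅ I[1,1], I[1,3], I[4,4], I[4,5], I[4,6]^2.
μ_θ-semistable layers: μ^(1)=38; μ^(2)=12; μ^(3)=-1; μ^(4)=-29/3; μ^(5)=-14

((1, 0, 0, 0, 1, 0); (0, 0, 1, 0, 0, 0); (0, 0, 0, 2, 0, 0); (0, 0, 0, 2, 2, 2); (1, 1, 0, 0, 0, 0))


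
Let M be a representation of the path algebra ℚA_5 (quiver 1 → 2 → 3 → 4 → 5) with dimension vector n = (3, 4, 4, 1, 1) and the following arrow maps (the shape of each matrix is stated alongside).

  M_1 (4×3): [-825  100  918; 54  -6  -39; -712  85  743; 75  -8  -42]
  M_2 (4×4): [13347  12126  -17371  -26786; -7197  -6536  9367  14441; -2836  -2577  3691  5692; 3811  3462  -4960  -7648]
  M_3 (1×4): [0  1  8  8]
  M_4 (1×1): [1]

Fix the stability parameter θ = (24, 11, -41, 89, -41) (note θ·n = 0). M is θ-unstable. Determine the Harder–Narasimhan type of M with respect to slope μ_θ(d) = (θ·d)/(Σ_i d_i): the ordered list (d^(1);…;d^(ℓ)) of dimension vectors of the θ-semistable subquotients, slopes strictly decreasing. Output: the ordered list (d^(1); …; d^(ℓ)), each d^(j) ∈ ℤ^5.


Interval decomposition of M: I[1,3]^2, I[1,5], I[2,3].
HN type (ℓ=3): μ^(1)=24; μ^(2)=-2; μ^(3)=-15

((0, 0, 0, 1, 1); (3, 3, 3, 0, 0); (0, 1, 1, 0, 0))


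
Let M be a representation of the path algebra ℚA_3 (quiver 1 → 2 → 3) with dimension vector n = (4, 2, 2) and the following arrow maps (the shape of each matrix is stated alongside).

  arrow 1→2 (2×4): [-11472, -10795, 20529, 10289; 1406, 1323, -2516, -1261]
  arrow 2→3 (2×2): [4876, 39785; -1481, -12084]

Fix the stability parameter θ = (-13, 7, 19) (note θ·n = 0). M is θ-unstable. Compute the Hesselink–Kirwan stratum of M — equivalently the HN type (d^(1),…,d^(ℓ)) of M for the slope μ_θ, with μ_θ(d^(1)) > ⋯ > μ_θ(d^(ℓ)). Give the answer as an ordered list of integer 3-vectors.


Interval decomposition of M: I[1,1]^2, I[1,3]^2.
HN type (ℓ=3): μ^(1)=19; μ^(2)=7; μ^(3)=-13

((0, 0, 2); (0, 2, 0); (4, 0, 0))


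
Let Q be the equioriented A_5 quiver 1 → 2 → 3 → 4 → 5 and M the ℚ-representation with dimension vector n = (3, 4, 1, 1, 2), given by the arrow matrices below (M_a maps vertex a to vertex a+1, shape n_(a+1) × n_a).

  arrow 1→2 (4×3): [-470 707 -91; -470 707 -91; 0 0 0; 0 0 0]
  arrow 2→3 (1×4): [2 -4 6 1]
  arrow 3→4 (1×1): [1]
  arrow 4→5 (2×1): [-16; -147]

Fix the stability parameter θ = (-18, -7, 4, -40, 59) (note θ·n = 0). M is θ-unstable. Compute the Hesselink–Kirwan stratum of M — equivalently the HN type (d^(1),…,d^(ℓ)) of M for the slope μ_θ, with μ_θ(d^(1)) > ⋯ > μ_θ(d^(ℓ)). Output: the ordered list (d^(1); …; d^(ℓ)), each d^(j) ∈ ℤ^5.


Interval decomposition of M: I[1,1]^2, I[1,5], I[2,2]^3, I[5,5].
HN type (ℓ=4): μ^(1)=59; μ^(2)=-7; μ^(3)=-43/3; μ^(4)=-18

((0, 0, 0, 0, 2); (0, 3, 0, 0, 0); (0, 1, 1, 1, 0); (3, 0, 0, 0, 0))


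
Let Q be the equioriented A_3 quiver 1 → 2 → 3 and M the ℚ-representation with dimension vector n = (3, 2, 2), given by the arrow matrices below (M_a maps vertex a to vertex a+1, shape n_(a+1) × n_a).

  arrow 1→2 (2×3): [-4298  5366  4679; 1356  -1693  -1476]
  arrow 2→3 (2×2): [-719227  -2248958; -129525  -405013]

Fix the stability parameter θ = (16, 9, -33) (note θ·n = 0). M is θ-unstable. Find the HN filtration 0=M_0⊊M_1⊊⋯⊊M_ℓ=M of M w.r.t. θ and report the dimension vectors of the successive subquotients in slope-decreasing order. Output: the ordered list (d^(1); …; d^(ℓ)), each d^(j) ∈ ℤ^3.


Interval decomposition of M: I[1,1], I[1,3]^2.
HN type (ℓ=2): μ^(1)=16; μ^(2)=-8/3

((1, 0, 0); (2, 2, 2))


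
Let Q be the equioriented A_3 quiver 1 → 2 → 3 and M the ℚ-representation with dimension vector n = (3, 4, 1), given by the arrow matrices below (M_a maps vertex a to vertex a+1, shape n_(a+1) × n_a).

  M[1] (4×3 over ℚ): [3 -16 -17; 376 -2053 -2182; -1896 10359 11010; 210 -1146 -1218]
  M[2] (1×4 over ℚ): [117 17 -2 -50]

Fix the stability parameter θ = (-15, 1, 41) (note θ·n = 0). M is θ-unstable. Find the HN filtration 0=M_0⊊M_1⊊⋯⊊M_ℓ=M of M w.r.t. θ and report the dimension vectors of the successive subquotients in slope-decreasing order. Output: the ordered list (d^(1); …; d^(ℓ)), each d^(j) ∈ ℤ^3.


Barcode: M ≅ I[1,1], I[1,2], I[1,3], I[2,2]^2. HN layers by μ_θ (3 steps, strictly decreasing):
  μ^(1)=41; μ^(2)=1; μ^(3)=-15

((0, 0, 1); (0, 4, 0); (3, 0, 0))


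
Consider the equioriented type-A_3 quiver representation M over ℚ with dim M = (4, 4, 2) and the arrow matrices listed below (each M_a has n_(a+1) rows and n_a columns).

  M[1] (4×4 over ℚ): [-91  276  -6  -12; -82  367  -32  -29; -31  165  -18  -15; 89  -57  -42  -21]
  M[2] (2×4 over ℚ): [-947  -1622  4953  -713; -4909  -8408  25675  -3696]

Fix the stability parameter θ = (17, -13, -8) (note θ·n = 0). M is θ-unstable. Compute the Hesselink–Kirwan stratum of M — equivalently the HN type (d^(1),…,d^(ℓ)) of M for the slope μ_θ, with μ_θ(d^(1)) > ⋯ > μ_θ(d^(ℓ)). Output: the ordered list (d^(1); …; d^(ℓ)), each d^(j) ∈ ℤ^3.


Interval decomposition of M: I[1,1]^2, I[1,3]^2, I[2,2]^2.
HN type (ℓ=3): μ^(1)=17; μ^(2)=-4/3; μ^(3)=-13

((2, 0, 0); (2, 2, 2); (0, 2, 0))


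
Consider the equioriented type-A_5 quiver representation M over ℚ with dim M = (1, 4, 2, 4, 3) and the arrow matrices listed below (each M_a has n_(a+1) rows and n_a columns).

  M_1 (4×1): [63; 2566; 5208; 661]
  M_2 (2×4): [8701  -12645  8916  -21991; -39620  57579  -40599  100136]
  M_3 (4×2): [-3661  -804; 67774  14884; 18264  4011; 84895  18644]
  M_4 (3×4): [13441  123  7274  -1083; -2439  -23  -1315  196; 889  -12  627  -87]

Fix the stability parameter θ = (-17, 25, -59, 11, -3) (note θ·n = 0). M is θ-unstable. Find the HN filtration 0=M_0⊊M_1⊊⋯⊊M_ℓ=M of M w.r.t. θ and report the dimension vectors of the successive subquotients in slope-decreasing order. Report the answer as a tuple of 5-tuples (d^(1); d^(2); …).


Interval decomposition of M: I[1,5], I[2,2]^2, I[2,5], I[4,4], I[4,5].
HN type (ℓ=4): μ^(1)=25; μ^(2)=11; μ^(3)=4; μ^(4)=-17

((0, 2, 0, 0, 0); (0, 0, 0, 1, 0); (0, 0, 0, 3, 3); (1, 2, 2, 0, 0))


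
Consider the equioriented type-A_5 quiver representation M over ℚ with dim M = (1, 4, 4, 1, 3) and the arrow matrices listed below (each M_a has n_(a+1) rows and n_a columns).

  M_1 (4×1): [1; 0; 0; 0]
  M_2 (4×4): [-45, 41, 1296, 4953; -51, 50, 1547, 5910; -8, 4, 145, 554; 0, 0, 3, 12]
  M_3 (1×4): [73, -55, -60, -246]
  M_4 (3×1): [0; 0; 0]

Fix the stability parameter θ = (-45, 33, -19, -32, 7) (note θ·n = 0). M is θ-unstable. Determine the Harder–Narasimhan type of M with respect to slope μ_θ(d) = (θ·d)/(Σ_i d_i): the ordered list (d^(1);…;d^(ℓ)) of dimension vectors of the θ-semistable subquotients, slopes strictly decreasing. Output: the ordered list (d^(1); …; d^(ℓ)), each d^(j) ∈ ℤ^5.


Interval decomposition of M: I[1,3], I[2,3]^2, I[2,4], I[5,5]^3.
HN type (ℓ=3): μ^(1)=7; μ^(2)=-6; μ^(3)=-45

((0, 3, 3, 0, 3); (0, 1, 1, 1, 0); (1, 0, 0, 0, 0))


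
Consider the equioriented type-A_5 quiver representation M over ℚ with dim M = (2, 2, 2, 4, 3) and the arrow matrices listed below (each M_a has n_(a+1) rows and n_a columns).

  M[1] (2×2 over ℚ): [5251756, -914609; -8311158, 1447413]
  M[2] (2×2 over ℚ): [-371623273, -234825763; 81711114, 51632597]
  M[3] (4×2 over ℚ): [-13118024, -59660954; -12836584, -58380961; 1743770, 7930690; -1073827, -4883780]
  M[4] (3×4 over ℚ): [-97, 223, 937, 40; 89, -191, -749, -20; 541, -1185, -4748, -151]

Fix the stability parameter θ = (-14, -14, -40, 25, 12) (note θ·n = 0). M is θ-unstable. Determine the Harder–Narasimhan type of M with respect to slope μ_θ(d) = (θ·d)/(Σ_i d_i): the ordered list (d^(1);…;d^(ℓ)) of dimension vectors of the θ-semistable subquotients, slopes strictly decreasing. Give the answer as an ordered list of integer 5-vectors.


Barcode: M ≅ I[1,5]^2, I[4,4]^2, I[5,5]. HN layers by μ_θ (4 steps, strictly decreasing):
  μ^(1)=25; μ^(2)=37/2; μ^(3)=12; μ^(4)=-68/3

((0, 0, 0, 2, 0); (0, 0, 0, 2, 2); (0, 0, 0, 0, 1); (2, 2, 2, 0, 0))


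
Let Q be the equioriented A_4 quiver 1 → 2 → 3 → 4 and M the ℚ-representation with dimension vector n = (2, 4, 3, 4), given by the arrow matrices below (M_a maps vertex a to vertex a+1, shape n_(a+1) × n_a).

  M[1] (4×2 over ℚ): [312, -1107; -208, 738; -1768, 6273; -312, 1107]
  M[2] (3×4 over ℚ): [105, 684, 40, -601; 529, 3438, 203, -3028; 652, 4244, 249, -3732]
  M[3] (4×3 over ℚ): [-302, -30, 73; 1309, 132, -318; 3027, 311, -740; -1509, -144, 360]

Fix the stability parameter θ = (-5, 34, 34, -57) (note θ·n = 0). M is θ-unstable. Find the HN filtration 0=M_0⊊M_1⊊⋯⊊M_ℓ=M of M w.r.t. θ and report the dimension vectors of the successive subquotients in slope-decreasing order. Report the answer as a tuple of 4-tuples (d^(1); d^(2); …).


Interval decomposition of M: I[1,1], I[1,4], I[2,2], I[2,4]^2, I[4,4].
HN type (ℓ=4): μ^(1)=34; μ^(2)=11/3; μ^(3)=-5; μ^(4)=-57

((0, 1, 0, 0); (0, 3, 3, 3); (2, 0, 0, 0); (0, 0, 0, 1))


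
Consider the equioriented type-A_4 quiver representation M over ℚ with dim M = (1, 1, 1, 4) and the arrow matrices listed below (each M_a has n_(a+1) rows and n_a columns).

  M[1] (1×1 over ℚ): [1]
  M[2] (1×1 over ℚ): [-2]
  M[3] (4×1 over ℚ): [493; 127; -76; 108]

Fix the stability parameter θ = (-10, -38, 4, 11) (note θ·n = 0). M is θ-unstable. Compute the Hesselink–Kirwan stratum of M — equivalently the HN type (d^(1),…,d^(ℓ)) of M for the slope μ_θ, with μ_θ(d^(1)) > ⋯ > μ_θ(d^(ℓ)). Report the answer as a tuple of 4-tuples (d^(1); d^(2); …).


Barcode: M ≅ I[1,4], I[4,4]^3. HN layers by μ_θ (3 steps, strictly decreasing):
  μ^(1)=11; μ^(2)=4; μ^(3)=-24

((0, 0, 0, 4); (0, 0, 1, 0); (1, 1, 0, 0))


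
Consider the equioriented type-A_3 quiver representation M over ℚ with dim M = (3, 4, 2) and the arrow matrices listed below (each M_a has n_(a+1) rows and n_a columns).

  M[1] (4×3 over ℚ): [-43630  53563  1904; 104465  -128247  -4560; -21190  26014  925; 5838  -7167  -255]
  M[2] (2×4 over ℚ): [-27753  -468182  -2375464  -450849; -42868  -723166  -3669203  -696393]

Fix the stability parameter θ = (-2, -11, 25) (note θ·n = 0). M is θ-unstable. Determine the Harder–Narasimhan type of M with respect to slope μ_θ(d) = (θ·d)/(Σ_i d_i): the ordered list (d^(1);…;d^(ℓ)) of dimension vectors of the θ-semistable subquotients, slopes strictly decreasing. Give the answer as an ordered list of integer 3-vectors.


Barcode: M ≅ I[1,2], I[1,3]^2, I[2,2]. HN layers by μ_θ (3 steps, strictly decreasing):
  μ^(1)=25; μ^(2)=-13/2; μ^(3)=-11

((0, 0, 2); (3, 3, 0); (0, 1, 0))


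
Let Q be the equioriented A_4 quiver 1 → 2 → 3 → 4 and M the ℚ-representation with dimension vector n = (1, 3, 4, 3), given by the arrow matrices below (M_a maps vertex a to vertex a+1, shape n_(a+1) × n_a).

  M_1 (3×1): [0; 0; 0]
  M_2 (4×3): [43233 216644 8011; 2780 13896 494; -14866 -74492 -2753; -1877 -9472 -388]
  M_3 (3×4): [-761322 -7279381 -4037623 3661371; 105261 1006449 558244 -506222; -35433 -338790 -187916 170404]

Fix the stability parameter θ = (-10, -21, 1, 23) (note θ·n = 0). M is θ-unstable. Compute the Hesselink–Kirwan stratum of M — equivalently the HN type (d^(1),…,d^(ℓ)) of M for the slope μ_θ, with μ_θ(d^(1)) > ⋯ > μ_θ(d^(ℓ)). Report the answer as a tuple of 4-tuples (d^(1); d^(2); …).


Via rank(M_{q-1}∘⋯∘M_p): M ≅ I[1,1], I[2,2], I[2,3], I[2,4], I[3,4]^2.
μ_θ-semistable layers: μ^(1)=23; μ^(2)=1; μ^(3)=-10; μ^(4)=-21

((0, 0, 0, 3); (0, 0, 4, 0); (1, 0, 0, 0); (0, 3, 0, 0))


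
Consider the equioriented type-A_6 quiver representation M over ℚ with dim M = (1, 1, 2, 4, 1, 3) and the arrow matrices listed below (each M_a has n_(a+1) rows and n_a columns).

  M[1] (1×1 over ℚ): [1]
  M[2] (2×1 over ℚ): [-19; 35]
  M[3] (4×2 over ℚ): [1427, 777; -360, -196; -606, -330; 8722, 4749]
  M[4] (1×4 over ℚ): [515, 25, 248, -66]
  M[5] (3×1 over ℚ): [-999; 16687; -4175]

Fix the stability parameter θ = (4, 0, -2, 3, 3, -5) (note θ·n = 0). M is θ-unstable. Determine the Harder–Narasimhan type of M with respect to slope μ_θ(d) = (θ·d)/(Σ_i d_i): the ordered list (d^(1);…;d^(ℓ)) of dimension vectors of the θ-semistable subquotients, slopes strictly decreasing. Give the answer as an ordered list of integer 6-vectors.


Barcode: M ≅ I[1,4], I[3,6], I[4,4]^2, I[6,6]^2. HN layers by μ_θ (5 steps, strictly decreasing):
  μ^(1)=3; μ^(2)=2/3; μ^(3)=1/3; μ^(4)=-2; μ^(5)=-5

((0, 0, 0, 3, 0, 0); (1, 1, 1, 0, 0, 0); (0, 0, 0, 1, 1, 1); (0, 0, 1, 0, 0, 0); (0, 0, 0, 0, 0, 2))


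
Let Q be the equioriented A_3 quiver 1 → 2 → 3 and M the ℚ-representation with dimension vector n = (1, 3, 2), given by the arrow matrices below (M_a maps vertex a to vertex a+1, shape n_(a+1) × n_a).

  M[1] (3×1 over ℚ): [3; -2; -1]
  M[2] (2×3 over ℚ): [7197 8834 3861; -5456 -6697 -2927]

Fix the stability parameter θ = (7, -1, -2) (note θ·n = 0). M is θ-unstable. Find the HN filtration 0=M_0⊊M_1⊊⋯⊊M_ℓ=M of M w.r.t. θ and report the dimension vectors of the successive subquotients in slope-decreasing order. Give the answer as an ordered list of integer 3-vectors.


Interval decomposition of M: I[1,3], I[2,2], I[2,3].
HN type (ℓ=3): μ^(1)=4/3; μ^(2)=-1; μ^(3)=-3/2

((1, 1, 1); (0, 1, 0); (0, 1, 1))


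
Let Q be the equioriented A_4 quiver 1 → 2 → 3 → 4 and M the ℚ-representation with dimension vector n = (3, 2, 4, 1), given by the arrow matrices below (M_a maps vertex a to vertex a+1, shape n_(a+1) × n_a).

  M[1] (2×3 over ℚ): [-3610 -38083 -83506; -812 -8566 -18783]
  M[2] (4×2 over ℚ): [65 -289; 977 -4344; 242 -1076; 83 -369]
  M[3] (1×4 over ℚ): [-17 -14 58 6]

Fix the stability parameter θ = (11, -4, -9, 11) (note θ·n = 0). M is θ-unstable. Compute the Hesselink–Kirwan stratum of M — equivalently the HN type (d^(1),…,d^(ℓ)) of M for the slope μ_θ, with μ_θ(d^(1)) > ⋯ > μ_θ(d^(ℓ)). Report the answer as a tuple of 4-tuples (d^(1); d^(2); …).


Barcode: M ≅ I[1,1], I[1,3], I[1,4], I[3,3]^2. HN layers by μ_θ (3 steps, strictly decreasing):
  μ^(1)=11; μ^(2)=-2/3; μ^(3)=-9

((1, 0, 0, 1); (2, 2, 2, 0); (0, 0, 2, 0))


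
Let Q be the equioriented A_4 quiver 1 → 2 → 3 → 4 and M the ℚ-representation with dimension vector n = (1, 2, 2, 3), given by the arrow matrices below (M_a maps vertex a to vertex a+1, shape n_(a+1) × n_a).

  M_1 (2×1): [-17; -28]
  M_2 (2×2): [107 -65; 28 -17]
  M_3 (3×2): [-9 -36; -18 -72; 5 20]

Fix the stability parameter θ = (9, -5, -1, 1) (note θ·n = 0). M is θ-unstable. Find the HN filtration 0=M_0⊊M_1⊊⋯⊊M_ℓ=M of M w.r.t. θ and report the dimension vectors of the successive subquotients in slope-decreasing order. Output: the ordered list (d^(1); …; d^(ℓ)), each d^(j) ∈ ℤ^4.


Interval decomposition of M: I[1,4], I[2,3], I[4,4]^2.
HN type (ℓ=3): μ^(1)=1; μ^(2)=-1; μ^(3)=-5

((1, 1, 1, 3); (0, 0, 1, 0); (0, 1, 0, 0))


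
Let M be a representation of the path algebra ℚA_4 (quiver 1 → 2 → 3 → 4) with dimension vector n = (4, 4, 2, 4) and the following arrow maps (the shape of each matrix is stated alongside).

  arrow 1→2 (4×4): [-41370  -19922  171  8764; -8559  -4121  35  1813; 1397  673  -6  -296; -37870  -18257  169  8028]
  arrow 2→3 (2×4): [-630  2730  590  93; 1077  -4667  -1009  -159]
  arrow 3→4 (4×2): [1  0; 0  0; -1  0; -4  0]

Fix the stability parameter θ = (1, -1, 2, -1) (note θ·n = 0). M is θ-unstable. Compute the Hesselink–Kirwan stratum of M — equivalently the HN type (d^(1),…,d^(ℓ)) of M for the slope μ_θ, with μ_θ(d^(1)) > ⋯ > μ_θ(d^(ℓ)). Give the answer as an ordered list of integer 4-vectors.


Via rank(M_{q-1}∘⋯∘M_p): M ≅ I[1,2]^2, I[1,3], I[1,4], I[4,4]^3.
μ_θ-semistable layers: μ^(1)=2; μ^(2)=1/2; μ^(3)=0; μ^(4)=-1

((0, 0, 1, 0); (0, 0, 1, 1); (4, 4, 0, 0); (0, 0, 0, 3))


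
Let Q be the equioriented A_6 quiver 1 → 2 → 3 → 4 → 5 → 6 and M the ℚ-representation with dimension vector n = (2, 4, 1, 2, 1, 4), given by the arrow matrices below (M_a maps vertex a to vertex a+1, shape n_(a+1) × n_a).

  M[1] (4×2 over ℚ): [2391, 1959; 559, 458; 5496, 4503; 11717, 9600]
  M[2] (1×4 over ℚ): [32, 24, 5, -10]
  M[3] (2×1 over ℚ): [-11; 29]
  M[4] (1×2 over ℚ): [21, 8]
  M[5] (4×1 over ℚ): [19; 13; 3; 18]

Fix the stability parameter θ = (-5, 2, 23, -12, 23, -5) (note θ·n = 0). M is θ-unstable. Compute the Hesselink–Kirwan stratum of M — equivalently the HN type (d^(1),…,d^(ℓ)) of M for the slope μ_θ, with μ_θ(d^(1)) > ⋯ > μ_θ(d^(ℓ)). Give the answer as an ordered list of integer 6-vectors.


Interval decomposition of M: I[1,2], I[1,6], I[2,2]^2, I[4,4], I[6,6]^3.
HN type (ℓ=5): μ^(1)=9; μ^(2)=11/2; μ^(3)=2; μ^(4)=-5; μ^(5)=-12

((0, 0, 0, 0, 1, 1); (0, 0, 1, 1, 0, 0); (0, 4, 0, 0, 0, 0); (2, 0, 0, 0, 0, 3); (0, 0, 0, 1, 0, 0))


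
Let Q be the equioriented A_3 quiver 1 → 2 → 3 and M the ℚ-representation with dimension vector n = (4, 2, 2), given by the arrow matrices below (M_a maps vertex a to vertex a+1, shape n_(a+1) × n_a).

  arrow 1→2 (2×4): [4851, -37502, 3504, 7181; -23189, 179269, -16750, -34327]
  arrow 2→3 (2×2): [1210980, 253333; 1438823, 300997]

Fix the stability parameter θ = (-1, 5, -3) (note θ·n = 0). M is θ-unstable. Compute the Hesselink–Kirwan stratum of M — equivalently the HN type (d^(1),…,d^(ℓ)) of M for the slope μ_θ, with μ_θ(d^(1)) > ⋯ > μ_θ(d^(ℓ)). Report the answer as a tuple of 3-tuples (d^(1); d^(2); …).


Via rank(M_{q-1}∘⋯∘M_p): M ≅ I[1,1]^2, I[1,3]^2.
μ_θ-semistable layers: μ^(1)=1; μ^(2)=-1

((0, 2, 2); (4, 0, 0))


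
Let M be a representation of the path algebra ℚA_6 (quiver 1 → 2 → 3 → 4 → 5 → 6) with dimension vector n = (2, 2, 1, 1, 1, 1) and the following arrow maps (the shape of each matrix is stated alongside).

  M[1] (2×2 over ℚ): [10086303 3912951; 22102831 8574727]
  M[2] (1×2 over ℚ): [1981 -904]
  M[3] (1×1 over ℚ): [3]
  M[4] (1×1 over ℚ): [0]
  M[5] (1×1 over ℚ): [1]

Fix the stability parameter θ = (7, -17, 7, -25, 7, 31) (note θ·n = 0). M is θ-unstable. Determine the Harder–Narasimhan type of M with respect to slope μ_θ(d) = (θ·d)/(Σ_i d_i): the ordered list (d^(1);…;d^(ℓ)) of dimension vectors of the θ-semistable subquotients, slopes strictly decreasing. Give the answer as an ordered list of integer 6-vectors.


Via rank(M_{q-1}∘⋯∘M_p): M ≅ I[1,1], I[1,4], I[2,2], I[5,6].
μ_θ-semistable layers: μ^(1)=31; μ^(2)=7; μ^(3)=-7; μ^(4)=-17

((0, 0, 0, 0, 0, 1); (1, 0, 0, 0, 1, 0); (1, 1, 1, 1, 0, 0); (0, 1, 0, 0, 0, 0))


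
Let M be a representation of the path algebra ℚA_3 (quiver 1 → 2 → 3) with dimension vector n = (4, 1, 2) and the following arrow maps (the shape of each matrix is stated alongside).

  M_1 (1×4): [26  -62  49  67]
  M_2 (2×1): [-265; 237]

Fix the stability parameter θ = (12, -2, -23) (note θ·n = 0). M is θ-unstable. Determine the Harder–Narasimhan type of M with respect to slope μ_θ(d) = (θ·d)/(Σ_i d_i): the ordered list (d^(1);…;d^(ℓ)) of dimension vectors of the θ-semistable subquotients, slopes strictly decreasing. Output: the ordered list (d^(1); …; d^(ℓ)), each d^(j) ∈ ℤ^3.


Interval decomposition of M: I[1,1]^3, I[1,3], I[3,3].
HN type (ℓ=3): μ^(1)=12; μ^(2)=-13/3; μ^(3)=-23

((3, 0, 0); (1, 1, 1); (0, 0, 1))


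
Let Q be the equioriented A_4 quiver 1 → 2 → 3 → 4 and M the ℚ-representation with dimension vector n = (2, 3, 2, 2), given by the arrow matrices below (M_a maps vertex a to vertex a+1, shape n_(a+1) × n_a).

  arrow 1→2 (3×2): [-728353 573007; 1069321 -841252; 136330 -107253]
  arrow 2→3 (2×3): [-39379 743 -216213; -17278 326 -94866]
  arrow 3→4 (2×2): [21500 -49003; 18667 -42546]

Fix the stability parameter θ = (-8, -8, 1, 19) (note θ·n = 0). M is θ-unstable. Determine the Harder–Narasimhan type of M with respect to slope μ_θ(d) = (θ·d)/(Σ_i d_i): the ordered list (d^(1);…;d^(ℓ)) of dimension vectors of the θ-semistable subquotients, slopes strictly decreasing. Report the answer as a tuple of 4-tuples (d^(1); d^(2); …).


Barcode: M ≅ I[1,2]^2, I[2,4], I[3,4]. HN layers by μ_θ (3 steps, strictly decreasing):
  μ^(1)=19; μ^(2)=1; μ^(3)=-8

((0, 0, 0, 2); (0, 0, 2, 0); (2, 3, 0, 0))


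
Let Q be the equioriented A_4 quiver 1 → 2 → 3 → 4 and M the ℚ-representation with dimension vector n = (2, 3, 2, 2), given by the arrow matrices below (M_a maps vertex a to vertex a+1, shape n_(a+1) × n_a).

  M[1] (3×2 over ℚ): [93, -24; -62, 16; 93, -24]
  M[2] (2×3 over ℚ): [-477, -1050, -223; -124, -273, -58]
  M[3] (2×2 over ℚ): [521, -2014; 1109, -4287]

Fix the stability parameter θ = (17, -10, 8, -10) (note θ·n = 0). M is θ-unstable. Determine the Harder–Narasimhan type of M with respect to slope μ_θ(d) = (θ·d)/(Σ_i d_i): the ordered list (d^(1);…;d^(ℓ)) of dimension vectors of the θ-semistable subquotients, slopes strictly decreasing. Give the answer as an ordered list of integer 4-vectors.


Barcode: M ≅ I[1,1], I[1,2], I[2,4]^2. HN layers by μ_θ (4 steps, strictly decreasing):
  μ^(1)=17; μ^(2)=7/2; μ^(3)=-1; μ^(4)=-10

((1, 0, 0, 0); (1, 1, 0, 0); (0, 0, 2, 2); (0, 2, 0, 0))


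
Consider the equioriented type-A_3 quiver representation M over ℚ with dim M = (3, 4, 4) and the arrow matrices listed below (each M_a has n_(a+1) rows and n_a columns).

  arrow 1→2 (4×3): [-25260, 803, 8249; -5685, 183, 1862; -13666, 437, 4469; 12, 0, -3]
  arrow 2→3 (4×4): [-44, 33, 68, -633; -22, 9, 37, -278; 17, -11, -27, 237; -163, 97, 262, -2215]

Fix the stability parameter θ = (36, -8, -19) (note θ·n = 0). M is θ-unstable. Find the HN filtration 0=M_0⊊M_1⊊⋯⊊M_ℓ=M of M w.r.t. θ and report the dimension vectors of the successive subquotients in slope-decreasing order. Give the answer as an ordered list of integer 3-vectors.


Barcode: M ≅ I[1,3]^3, I[2,3]. HN layers by μ_θ (2 steps, strictly decreasing):
  μ^(1)=3; μ^(2)=-27/2

((3, 3, 3); (0, 1, 1))


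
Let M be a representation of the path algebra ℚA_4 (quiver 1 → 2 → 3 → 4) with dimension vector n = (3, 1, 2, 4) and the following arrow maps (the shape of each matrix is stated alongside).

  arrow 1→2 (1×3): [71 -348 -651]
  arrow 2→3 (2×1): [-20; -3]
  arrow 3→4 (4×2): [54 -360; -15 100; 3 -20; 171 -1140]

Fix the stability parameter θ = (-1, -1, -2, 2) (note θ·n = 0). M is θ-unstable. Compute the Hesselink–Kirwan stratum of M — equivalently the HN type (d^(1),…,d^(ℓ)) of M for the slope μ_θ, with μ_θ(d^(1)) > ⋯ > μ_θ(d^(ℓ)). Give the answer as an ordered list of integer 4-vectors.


Interval decomposition of M: I[1,1]^2, I[1,3], I[3,4], I[4,4]^3.
HN type (ℓ=4): μ^(1)=2; μ^(2)=-1; μ^(3)=-4/3; μ^(4)=-2

((0, 0, 0, 4); (2, 0, 0, 0); (1, 1, 1, 0); (0, 0, 1, 0))


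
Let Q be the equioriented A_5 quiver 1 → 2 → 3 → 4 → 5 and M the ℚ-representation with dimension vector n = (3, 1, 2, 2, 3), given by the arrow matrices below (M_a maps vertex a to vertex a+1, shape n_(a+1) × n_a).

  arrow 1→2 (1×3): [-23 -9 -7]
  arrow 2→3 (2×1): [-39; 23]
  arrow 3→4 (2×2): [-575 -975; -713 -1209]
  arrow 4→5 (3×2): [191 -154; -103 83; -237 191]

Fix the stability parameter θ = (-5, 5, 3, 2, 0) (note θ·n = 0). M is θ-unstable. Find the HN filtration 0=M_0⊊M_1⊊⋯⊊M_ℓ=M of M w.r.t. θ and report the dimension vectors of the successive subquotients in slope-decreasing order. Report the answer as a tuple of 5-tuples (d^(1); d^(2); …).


Barcode: M ≅ I[1,1]^2, I[1,3], I[3,5], I[4,5], I[5,5]. HN layers by μ_θ (5 steps, strictly decreasing):
  μ^(1)=4; μ^(2)=5/3; μ^(3)=1; μ^(4)=0; μ^(5)=-5

((0, 1, 1, 0, 0); (0, 0, 1, 1, 1); (0, 0, 0, 1, 1); (0, 0, 0, 0, 1); (3, 0, 0, 0, 0))


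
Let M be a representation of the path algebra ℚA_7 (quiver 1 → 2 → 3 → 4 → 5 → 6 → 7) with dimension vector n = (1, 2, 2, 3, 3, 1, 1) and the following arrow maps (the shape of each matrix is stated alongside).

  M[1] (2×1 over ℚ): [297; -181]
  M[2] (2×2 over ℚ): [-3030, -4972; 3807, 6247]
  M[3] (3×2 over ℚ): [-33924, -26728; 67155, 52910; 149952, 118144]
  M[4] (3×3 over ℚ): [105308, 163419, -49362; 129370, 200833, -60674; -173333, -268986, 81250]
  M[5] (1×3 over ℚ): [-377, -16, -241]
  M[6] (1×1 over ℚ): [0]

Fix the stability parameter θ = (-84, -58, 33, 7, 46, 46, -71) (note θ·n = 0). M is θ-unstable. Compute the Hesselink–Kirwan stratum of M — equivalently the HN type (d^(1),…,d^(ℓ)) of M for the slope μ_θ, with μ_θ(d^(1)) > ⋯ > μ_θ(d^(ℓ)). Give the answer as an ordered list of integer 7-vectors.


Barcode: M ≅ I[1,6], I[2,3], I[4,5]^2, I[7,7]. HN layers by μ_θ (7 steps, strictly decreasing):
  μ^(1)=46; μ^(2)=33; μ^(3)=20; μ^(4)=7; μ^(5)=-58; μ^(6)=-71; μ^(7)=-84

((0, 0, 0, 0, 3, 1, 0); (0, 0, 1, 0, 0, 0, 0); (0, 0, 1, 1, 0, 0, 0); (0, 0, 0, 2, 0, 0, 0); (0, 2, 0, 0, 0, 0, 0); (0, 0, 0, 0, 0, 0, 1); (1, 0, 0, 0, 0, 0, 0))


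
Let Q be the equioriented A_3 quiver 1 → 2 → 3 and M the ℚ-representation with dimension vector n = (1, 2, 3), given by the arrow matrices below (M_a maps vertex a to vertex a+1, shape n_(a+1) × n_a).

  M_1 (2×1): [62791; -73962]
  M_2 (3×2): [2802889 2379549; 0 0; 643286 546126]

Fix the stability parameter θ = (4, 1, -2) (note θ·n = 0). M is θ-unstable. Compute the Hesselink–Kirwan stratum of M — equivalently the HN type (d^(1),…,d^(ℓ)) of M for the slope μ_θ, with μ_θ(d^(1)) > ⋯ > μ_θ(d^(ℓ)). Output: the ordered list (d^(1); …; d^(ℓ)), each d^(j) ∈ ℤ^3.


Via rank(M_{q-1}∘⋯∘M_p): M ≅ I[1,3], I[2,2], I[3,3]^2.
μ_θ-semistable layers: μ^(1)=1; μ^(2)=-2

((1, 2, 1); (0, 0, 2))


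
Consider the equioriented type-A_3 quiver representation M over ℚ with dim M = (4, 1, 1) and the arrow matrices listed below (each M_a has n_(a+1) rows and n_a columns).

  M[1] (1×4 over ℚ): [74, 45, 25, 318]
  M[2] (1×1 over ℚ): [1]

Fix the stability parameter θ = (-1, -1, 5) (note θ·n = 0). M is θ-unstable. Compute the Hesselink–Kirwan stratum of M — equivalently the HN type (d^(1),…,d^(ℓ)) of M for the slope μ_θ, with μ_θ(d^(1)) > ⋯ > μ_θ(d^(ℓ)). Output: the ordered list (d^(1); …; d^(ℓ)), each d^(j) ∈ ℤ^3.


Barcode: M ≅ I[1,1]^3, I[1,3]. HN layers by μ_θ (2 steps, strictly decreasing):
  μ^(1)=5; μ^(2)=-1

((0, 0, 1); (4, 1, 0))


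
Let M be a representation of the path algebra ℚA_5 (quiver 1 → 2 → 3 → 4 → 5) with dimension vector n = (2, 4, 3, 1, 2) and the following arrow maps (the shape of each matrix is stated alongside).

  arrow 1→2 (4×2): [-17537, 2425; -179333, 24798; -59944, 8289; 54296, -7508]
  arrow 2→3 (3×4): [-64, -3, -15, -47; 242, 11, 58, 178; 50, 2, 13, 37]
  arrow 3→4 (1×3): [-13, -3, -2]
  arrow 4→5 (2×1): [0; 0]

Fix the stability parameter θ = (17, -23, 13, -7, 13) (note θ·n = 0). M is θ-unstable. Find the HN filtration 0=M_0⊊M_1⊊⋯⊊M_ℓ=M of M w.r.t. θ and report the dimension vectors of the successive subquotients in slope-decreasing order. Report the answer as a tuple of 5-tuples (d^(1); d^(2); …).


Barcode: M ≅ I[1,3], I[1,4], I[2,2]^2, I[3,3], I[5,5]^2. HN layers by μ_θ (4 steps, strictly decreasing):
  μ^(1)=13; μ^(2)=3; μ^(3)=-3; μ^(4)=-23

((0, 0, 2, 0, 2); (0, 0, 1, 1, 0); (2, 2, 0, 0, 0); (0, 2, 0, 0, 0))


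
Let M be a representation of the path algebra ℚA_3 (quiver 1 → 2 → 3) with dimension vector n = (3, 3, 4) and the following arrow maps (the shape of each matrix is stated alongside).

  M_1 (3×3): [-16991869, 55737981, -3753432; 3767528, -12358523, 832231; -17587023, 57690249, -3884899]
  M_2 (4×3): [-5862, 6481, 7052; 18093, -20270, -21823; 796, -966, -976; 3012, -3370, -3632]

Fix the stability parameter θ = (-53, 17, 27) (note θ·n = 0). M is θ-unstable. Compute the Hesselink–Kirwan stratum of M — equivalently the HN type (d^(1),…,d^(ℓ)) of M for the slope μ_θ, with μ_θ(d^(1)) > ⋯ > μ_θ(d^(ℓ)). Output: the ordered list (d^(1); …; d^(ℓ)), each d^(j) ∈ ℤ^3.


Via rank(M_{q-1}∘⋯∘M_p): M ≅ I[1,2], I[1,3]^2, I[3,3]^2.
μ_θ-semistable layers: μ^(1)=27; μ^(2)=17; μ^(3)=-53

((0, 0, 4); (0, 3, 0); (3, 0, 0))


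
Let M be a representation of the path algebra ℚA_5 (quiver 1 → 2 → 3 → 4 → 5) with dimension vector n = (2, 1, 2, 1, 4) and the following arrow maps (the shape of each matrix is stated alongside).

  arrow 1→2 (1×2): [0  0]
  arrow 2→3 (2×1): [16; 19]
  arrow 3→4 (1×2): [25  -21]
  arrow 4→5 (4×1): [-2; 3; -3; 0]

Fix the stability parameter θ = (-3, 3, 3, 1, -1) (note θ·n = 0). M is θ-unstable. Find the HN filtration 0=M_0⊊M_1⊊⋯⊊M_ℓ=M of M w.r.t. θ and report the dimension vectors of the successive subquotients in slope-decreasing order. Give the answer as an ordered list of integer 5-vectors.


Interval decomposition of M: I[1,1]^2, I[2,5], I[3,3], I[5,5]^3.
HN type (ℓ=4): μ^(1)=3; μ^(2)=3/2; μ^(3)=-1; μ^(4)=-3

((0, 0, 1, 0, 0); (0, 1, 1, 1, 1); (0, 0, 0, 0, 3); (2, 0, 0, 0, 0))


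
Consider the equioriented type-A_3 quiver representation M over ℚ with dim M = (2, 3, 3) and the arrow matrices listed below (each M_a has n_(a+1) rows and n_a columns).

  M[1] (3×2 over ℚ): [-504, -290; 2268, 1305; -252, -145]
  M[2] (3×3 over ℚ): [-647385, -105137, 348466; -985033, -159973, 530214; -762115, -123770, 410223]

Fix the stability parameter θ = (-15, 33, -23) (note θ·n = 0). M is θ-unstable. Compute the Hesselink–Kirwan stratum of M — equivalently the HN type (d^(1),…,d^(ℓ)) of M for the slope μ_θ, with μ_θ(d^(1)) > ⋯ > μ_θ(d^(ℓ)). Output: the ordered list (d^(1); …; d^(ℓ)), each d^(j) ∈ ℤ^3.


Barcode: M ≅ I[1,1], I[1,3], I[2,3]^2. HN layers by μ_θ (2 steps, strictly decreasing):
  μ^(1)=5; μ^(2)=-15

((0, 3, 3); (2, 0, 0))


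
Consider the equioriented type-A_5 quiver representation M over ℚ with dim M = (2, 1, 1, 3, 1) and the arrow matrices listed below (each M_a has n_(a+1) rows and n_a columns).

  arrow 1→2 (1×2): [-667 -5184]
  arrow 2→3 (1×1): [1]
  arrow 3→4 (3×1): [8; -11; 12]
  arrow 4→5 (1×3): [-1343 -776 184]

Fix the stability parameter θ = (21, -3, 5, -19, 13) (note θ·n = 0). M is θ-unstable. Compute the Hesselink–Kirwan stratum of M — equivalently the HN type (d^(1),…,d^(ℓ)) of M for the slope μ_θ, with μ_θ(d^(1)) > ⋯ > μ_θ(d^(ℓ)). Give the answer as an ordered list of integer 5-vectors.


Via rank(M_{q-1}∘⋯∘M_p): M ≅ I[1,1], I[1,4], I[4,4], I[4,5].
μ_θ-semistable layers: μ^(1)=21; μ^(2)=13; μ^(3)=1; μ^(4)=-19

((1, 0, 0, 0, 0); (0, 0, 0, 0, 1); (1, 1, 1, 1, 0); (0, 0, 0, 2, 0))
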